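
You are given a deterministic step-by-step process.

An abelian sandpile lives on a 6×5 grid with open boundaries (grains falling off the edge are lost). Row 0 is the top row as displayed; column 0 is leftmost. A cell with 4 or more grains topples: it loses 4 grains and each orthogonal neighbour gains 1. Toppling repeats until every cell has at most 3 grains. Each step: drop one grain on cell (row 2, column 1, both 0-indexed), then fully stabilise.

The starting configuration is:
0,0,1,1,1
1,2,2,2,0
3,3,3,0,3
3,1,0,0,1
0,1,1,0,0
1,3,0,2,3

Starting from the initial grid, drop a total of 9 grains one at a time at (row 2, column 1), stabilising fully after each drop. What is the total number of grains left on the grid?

gen 0: 0,0,1,1,1
1,2,2,2,0
3,3,3,0,3
3,1,0,0,1
0,1,1,0,0
1,3,0,2,3
gen 1: 0,0,1,1,1
2,3,3,2,0
1,2,0,1,3
0,3,1,0,1
1,1,1,0,0
1,3,0,2,3
gen 2: 0,0,1,1,1
2,3,3,2,0
1,3,0,1,3
0,3,1,0,1
1,1,1,0,0
1,3,0,2,3
gen 3: 0,1,2,1,1
3,1,0,3,0
2,2,2,1,3
1,0,2,0,1
1,2,1,0,0
1,3,0,2,3
gen 4: 0,1,2,1,1
3,1,0,3,0
2,3,2,1,3
1,0,2,0,1
1,2,1,0,0
1,3,0,2,3
gen 5: 0,1,2,1,1
3,2,0,3,0
3,0,3,1,3
1,1,2,0,1
1,2,1,0,0
1,3,0,2,3
gen 6: 0,1,2,1,1
3,2,0,3,0
3,1,3,1,3
1,1,2,0,1
1,2,1,0,0
1,3,0,2,3
gen 7: 0,1,2,1,1
3,2,0,3,0
3,2,3,1,3
1,1,2,0,1
1,2,1,0,0
1,3,0,2,3
gen 8: 0,1,2,1,1
3,2,0,3,0
3,3,3,1,3
1,1,2,0,1
1,2,1,0,0
1,3,0,2,3
gen 9: 1,2,2,1,1
1,0,2,3,0
1,3,0,2,3
2,2,3,0,1
1,2,1,0,0
1,3,0,2,3

43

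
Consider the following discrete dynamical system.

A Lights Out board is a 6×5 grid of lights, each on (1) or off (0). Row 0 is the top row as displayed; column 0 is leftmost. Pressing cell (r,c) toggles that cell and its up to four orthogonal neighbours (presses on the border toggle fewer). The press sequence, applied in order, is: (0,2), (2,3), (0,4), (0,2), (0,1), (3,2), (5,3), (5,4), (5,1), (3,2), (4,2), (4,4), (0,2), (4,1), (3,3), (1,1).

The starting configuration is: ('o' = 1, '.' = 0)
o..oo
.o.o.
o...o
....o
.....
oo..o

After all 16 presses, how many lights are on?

14

k=0  o..oo
.o.o.
o...o
....o
.....
oo..o
k=1  ooo.o
.ooo.
o...o
....o
.....
oo..o
k=2  ooo.o
.oo..
o.oo.
...oo
.....
oo..o
k=3  oooo.
.oo.o
o.oo.
...oo
.....
oo..o
k=4  o....
.o..o
o.oo.
...oo
.....
oo..o
k=5  .oo..
....o
o.oo.
...oo
.....
oo..o
k=6  .oo..
....o
o..o.
.oo.o
..o..
oo..o
k=7  .oo..
....o
o..o.
.oo.o
..oo.
oooo.
k=8  .oo..
....o
o..o.
.oo.o
..ooo
ooo.o
k=9  .oo..
....o
o..o.
.oo.o
.oooo
....o
k=10  .oo..
....o
o.oo.
...oo
.o.oo
....o
k=11  .oo..
....o
o.oo.
..ooo
..o.o
..o.o
k=12  .oo..
....o
o.oo.
..oo.
..oo.
..o..
k=13  ...o.
..o.o
o.oo.
..oo.
..oo.
..o..
k=14  ...o.
..o.o
o.oo.
.ooo.
oo.o.
.oo..
k=15  ...o.
..o.o
o.o..
.o..o
oo...
.oo..
k=16  .o.o.
oo..o
ooo..
.o..o
oo...
.oo..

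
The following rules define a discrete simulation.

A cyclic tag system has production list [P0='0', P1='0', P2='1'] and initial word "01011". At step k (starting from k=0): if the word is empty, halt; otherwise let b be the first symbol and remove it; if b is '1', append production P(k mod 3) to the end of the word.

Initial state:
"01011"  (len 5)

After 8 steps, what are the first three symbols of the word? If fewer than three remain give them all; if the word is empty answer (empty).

gen 0: "01011"  (len 5)
gen 1: "1011"  (len 4)
gen 2: "0110"  (len 4)
gen 3: "110"  (len 3)
gen 4: "100"  (len 3)
gen 5: "000"  (len 3)
gen 6: "00"  (len 2)
gen 7: "0"  (len 1)
gen 8: (halted — word empty)

(empty)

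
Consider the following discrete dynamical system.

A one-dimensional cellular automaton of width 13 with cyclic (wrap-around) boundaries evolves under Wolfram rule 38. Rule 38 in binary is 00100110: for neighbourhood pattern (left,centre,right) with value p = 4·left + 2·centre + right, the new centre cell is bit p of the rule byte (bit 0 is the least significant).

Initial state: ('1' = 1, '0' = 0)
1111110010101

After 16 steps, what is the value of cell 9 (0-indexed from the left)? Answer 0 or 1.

step 0: 1111110010101
step 1: 0000000111110
step 2: 0000001000000
step 3: 0000011000000
step 4: 0000100000000
step 5: 0001100000000
step 6: 0010000000000
step 7: 0110000000000
step 8: 1000000000000
step 9: 1000000000001
step 10: 0000000000010
step 11: 0000000000110
step 12: 0000000001000
step 13: 0000000011000
step 14: 0000000100000
step 15: 0000001100000
step 16: 0000010000000

0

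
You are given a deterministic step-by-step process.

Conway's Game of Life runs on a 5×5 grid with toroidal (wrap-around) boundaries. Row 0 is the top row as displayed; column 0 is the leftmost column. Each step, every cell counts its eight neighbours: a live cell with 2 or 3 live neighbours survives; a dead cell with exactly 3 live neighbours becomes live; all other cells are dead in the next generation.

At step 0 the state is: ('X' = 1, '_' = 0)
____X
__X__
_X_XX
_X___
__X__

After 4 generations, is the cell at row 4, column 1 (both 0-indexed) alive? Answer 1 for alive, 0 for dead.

k=0  ____X
__X__
_X_XX
_X___
__X__
k=1  ___X_
X_X_X
XX_X_
XX_X_
_____
k=2  ___XX
X_X__
___X_
XX___
__X_X
k=3  XXX_X
__X__
X_X_X
XXXXX
_XX_X
k=4  ____X
__X__
_____
_____
_____

0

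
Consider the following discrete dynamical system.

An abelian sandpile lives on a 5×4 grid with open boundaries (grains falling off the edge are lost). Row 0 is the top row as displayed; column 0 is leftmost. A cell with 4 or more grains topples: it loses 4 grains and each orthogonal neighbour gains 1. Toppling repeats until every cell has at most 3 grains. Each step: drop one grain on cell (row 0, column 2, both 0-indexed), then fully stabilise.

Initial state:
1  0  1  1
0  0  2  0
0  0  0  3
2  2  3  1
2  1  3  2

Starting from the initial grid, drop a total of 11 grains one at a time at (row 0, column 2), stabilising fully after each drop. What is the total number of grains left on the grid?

[0] 1  0  1  1
0  0  2  0
0  0  0  3
2  2  3  1
2  1  3  2
[1] 1  0  2  1
0  0  2  0
0  0  0  3
2  2  3  1
2  1  3  2
[2] 1  0  3  1
0  0  2  0
0  0  0  3
2  2  3  1
2  1  3  2
[3] 1  1  0  2
0  0  3  0
0  0  0  3
2  2  3  1
2  1  3  2
[4] 1  1  1  2
0  0  3  0
0  0  0  3
2  2  3  1
2  1  3  2
[5] 1  1  2  2
0  0  3  0
0  0  0  3
2  2  3  1
2  1  3  2
[6] 1  1  3  2
0  0  3  0
0  0  0  3
2  2  3  1
2  1  3  2
[7] 1  2  1  3
0  1  0  1
0  0  1  3
2  2  3  1
2  1  3  2
[8] 1  2  2  3
0  1  0  1
0  0  1  3
2  2  3  1
2  1  3  2
[9] 1  2  3  3
0  1  0  1
0  0  1  3
2  2  3  1
2  1  3  2
[10] 1  3  1  0
0  1  1  2
0  0  1  3
2  2  3  1
2  1  3  2
[11] 1  3  2  0
0  1  1  2
0  0  1  3
2  2  3  1
2  1  3  2

30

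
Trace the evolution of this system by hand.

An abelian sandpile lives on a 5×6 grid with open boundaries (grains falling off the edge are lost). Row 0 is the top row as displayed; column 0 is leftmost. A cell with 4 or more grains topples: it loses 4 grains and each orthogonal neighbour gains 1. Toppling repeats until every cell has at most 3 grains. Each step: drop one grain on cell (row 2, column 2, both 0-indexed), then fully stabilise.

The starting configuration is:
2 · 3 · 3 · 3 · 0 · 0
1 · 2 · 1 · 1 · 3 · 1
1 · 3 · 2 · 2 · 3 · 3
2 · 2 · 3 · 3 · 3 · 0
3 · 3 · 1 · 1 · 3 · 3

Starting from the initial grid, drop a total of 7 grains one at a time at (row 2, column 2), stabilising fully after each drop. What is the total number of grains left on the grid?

53

[0] 2 · 3 · 3 · 3 · 0 · 0
1 · 2 · 1 · 1 · 3 · 1
1 · 3 · 2 · 2 · 3 · 3
2 · 2 · 3 · 3 · 3 · 0
3 · 3 · 1 · 1 · 3 · 3
[1] 2 · 3 · 3 · 3 · 0 · 0
1 · 2 · 1 · 1 · 3 · 1
1 · 3 · 3 · 2 · 3 · 3
2 · 2 · 3 · 3 · 3 · 0
3 · 3 · 1 · 1 · 3 · 3
[2] 2 · 3 · 3 · 3 · 1 · 0
1 · 3 · 2 · 3 · 0 · 3
3 · 1 · 3 · 1 · 3 · 0
0 · 2 · 2 · 2 · 2 · 3
1 · 1 · 3 · 3 · 1 · 0
[3] 2 · 3 · 3 · 3 · 1 · 0
1 · 3 · 3 · 3 · 0 · 3
3 · 2 · 0 · 2 · 3 · 0
0 · 2 · 3 · 2 · 2 · 3
1 · 1 · 3 · 3 · 1 · 0
[4] 2 · 3 · 3 · 3 · 1 · 0
1 · 3 · 3 · 3 · 0 · 3
3 · 2 · 1 · 2 · 3 · 0
0 · 2 · 3 · 2 · 2 · 3
1 · 1 · 3 · 3 · 1 · 0
[5] 2 · 3 · 3 · 3 · 1 · 0
1 · 3 · 3 · 3 · 0 · 3
3 · 2 · 2 · 2 · 3 · 0
0 · 2 · 3 · 2 · 2 · 3
1 · 1 · 3 · 3 · 1 · 0
[6] 2 · 3 · 3 · 3 · 1 · 0
1 · 3 · 3 · 3 · 0 · 3
3 · 2 · 3 · 2 · 3 · 0
0 · 2 · 3 · 2 · 2 · 3
1 · 1 · 3 · 3 · 1 · 0
[7] 3 · 1 · 3 · 1 · 2 · 0
3 · 3 · 0 · 3 · 2 · 3
0 · 3 · 2 · 3 · 1 · 2
2 · 1 · 0 · 3 · 1 · 0
1 · 3 · 2 · 1 · 3 · 1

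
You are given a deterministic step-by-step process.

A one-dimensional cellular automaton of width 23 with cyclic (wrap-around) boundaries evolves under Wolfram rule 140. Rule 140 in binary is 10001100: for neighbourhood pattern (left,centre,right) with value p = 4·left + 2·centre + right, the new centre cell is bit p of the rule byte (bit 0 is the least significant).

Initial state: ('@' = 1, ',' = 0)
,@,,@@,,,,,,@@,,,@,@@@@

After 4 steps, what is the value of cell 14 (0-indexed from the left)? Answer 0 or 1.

k=0  ,@,,@@,,,,,,@@,,,@,@@@@
k=1  ,@,,@,,,,,,,@,,,,@,@@@,
k=2  ,@,,@,,,,,,,@,,,,@,@@,,
k=3  ,@,,@,,,,,,,@,,,,@,@,,,
k=4  ,@,,@,,,,,,,@,,,,@,@,,,

0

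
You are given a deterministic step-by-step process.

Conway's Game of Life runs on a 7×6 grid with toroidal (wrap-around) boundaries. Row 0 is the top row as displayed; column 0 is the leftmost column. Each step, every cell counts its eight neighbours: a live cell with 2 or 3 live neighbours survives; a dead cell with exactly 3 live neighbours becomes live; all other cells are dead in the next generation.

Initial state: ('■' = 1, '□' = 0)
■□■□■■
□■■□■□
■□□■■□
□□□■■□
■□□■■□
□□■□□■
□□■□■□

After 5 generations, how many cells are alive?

14

k=0  ■□■□■■
□■■□■□
■□□■■□
□□□■■□
■□□■■□
□□■□□■
□□■□■□
k=1  ■□■□■□
□□■□□□
□■□□□□
□□■□□□
□□■□□□
□■■□□■
■□■□■□
k=2  □□■□□□
□□■■□□
□■■□□□
□■■□□□
□□■■□□
■□■□□■
■□■□■□
k=3  □□■□□□
□□□■□□
□□□□□□
□□□□□□
■□□■□□
■□■□■■
■□■□□□
k=4  □■■■□□
□□□□□□
□□□□□□
□□□□□□
■■□■■□
■□■□■□
■□■□□□
k=5  □■■■□□
□□■□□□
□□□□□□
□□□□□□
■■■■■□
■□■□■□
■□□□□■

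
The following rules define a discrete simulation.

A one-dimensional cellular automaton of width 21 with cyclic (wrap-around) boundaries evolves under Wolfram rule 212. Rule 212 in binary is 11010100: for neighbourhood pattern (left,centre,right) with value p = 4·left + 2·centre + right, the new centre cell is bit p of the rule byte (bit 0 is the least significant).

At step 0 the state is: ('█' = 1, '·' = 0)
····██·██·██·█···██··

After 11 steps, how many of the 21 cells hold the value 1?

k=0  ····██·██·██·█···██··
k=1  ·····█··█··█·██···██·
k=2  ·····██·██·█··██···██
k=3  █·····█··█·██··██···█
k=4  ██····██·█··██··██···
k=5  ·██····█·██··██··██··
k=6  ··██···█··██··██··██·
k=7  ···██··██··██··██··██
k=8  █···██··██··██··██··█
k=9  ██···██··██··██··██··
k=10  ·██···██··██··██··██·
k=11  ··██···██··██··██··██

10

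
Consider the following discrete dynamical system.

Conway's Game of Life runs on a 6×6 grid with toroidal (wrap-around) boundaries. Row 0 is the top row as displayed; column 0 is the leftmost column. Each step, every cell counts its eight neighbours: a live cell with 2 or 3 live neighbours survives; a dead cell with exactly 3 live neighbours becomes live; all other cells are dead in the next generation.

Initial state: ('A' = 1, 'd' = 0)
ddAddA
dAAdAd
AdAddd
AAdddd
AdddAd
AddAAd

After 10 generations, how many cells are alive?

12

t=0: ddAddA
dAAdAd
AdAddd
AAdddd
AdddAd
AddAAd
t=1: AdAddA
AdAddA
AdAAdA
Addddd
AddAAd
AAdAAd
t=2: ddAddd
ddAddd
ddAAAd
AdAddd
AdAAAd
dddddd
t=3: dddddd
dAAddd
ddAddd
dddddd
ddAAdA
dAAddd
t=4: dddddd
dAAddd
dAAddd
ddAAdd
dAAAdd
dAAAdd
t=5: dddAdd
dAAddd
dddddd
dddddd
ddddAd
dAdAdd
t=6: dAdAdd
ddAddd
dddddd
dddddd
dddddd
ddAAAd
t=7: dAddAd
ddAddd
dddddd
dddddd
dddAdd
ddAAAd
t=8: dAddAd
dddddd
dddddd
dddddd
ddAAAd
ddAdAd
t=9: dddAdd
dddddd
dddddd
dddAdd
ddAdAd
dAAdAA
t=10: ddAAAd
dddddd
dddddd
dddAdd
dAAdAA
dAAdAA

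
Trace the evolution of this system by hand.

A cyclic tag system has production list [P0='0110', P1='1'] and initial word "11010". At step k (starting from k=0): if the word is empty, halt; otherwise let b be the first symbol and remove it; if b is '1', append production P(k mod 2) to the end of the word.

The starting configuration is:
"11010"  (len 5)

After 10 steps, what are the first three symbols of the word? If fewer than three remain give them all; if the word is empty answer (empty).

101

t=0: "11010"  (len 5)
t=1: "10100110"  (len 8)
t=2: "01001101"  (len 8)
t=3: "1001101"  (len 7)
t=4: "0011011"  (len 7)
t=5: "011011"  (len 6)
t=6: "11011"  (len 5)
t=7: "10110110"  (len 8)
t=8: "01101101"  (len 8)
t=9: "1101101"  (len 7)
t=10: "1011011"  (len 7)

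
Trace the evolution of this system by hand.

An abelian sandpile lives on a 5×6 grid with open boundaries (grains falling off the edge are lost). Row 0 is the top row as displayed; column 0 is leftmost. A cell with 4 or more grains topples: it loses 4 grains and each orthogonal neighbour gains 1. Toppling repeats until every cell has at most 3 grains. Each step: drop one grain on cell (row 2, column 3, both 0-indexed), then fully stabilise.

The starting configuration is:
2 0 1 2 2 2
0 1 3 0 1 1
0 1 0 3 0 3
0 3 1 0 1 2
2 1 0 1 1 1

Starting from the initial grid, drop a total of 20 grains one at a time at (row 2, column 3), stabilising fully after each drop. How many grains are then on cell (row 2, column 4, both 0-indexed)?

gen 0: 2 0 1 2 2 2
0 1 3 0 1 1
0 1 0 3 0 3
0 3 1 0 1 2
2 1 0 1 1 1
gen 1: 2 0 1 2 2 2
0 1 3 1 1 1
0 1 1 0 1 3
0 3 1 1 1 2
2 1 0 1 1 1
gen 2: 2 0 1 2 2 2
0 1 3 1 1 1
0 1 1 1 1 3
0 3 1 1 1 2
2 1 0 1 1 1
gen 3: 2 0 1 2 2 2
0 1 3 1 1 1
0 1 1 2 1 3
0 3 1 1 1 2
2 1 0 1 1 1
gen 4: 2 0 1 2 2 2
0 1 3 1 1 1
0 1 1 3 1 3
0 3 1 1 1 2
2 1 0 1 1 1
gen 5: 2 0 1 2 2 2
0 1 3 2 1 1
0 1 2 0 2 3
0 3 1 2 1 2
2 1 0 1 1 1
gen 6: 2 0 1 2 2 2
0 1 3 2 1 1
0 1 2 1 2 3
0 3 1 2 1 2
2 1 0 1 1 1
gen 7: 2 0 1 2 2 2
0 1 3 2 1 1
0 1 2 2 2 3
0 3 1 2 1 2
2 1 0 1 1 1
gen 8: 2 0 1 2 2 2
0 1 3 2 1 1
0 1 2 3 2 3
0 3 1 2 1 2
2 1 0 1 1 1
gen 9: 2 0 1 2 2 2
0 1 3 3 1 1
0 1 3 0 3 3
0 3 1 3 1 2
2 1 0 1 1 1
gen 10: 2 0 1 2 2 2
0 1 3 3 1 1
0 1 3 1 3 3
0 3 1 3 1 2
2 1 0 1 1 1
gen 11: 2 0 1 2 2 2
0 1 3 3 1 1
0 1 3 2 3 3
0 3 1 3 1 2
2 1 0 1 1 1
gen 12: 2 0 1 2 2 2
0 1 3 3 1 1
0 1 3 3 3 3
0 3 1 3 1 2
2 1 0 1 1 1
gen 13: 2 0 2 3 2 2
0 2 1 2 3 2
0 2 2 0 2 0
0 3 3 1 3 3
2 1 0 2 1 1
gen 14: 2 0 2 3 2 2
0 2 1 2 3 2
0 2 2 1 2 0
0 3 3 1 3 3
2 1 0 2 1 1
gen 15: 2 0 2 3 2 2
0 2 1 2 3 2
0 2 2 2 2 0
0 3 3 1 3 3
2 1 0 2 1 1
gen 16: 2 0 2 3 2 2
0 2 1 2 3 2
0 2 2 3 2 0
0 3 3 1 3 3
2 1 0 2 1 1
gen 17: 2 0 2 3 2 2
0 2 1 3 3 2
0 2 3 0 3 0
0 3 3 2 3 3
2 1 0 2 1 1
gen 18: 2 0 2 3 2 2
0 2 1 3 3 2
0 2 3 1 3 0
0 3 3 2 3 3
2 1 0 2 1 1
gen 19: 2 0 2 3 2 2
0 2 1 3 3 2
0 2 3 2 3 0
0 3 3 2 3 3
2 1 0 2 1 1
gen 20: 2 0 2 3 2 2
0 2 1 3 3 2
0 2 3 3 3 0
0 3 3 2 3 3
2 1 0 2 1 1

3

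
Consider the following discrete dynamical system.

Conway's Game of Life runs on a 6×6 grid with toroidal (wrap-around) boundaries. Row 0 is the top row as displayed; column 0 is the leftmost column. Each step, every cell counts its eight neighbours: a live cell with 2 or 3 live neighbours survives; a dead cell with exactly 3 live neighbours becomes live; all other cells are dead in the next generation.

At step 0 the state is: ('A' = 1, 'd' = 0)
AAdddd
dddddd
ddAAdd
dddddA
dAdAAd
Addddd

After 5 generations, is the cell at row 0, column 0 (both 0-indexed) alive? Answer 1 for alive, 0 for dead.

0

[0] AAdddd
dddddd
ddAAdd
dddddA
dAdAAd
Addddd
[1] AAdddd
dAAddd
dddddd
dddddd
AdddAA
AdAddA
[2] dddddA
AAAddd
dddddd
dddddA
AAddAd
ddddAd
[3] AAdddA
AAdddd
AAdddd
AddddA
AdddAd
AdddAd
[4] dddddd
ddAddd
dddddd
dddddd
AAddAd
ddddAd
[5] dddddd
dddddd
dddddd
dddddd
dddddA
dddddA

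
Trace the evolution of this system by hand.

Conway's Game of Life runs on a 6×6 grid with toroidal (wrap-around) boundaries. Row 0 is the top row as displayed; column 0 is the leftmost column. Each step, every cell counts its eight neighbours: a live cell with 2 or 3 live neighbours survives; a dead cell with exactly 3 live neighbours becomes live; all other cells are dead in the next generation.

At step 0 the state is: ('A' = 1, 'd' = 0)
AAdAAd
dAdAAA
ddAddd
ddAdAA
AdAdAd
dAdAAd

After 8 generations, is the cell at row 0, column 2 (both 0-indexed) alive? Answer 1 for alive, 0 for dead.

1

gen 0: AAdAAd
dAdAAA
ddAddd
ddAdAA
AdAdAd
dAdAAd
gen 1: dAdddd
dAdddA
AAAddd
ddAdAA
AdAddd
dddddd
gen 2: Addddd
dddddd
ddAAAd
ddAddA
dAdAdA
dAdddd
gen 3: dddddd
dddAdd
ddAAAd
AAdddA
dAddAd
dAAddd
gen 4: ddAddd
ddAAAd
AAAAAA
AAdddA
dddddA
dAAddd
gen 5: dddddd
Addddd
dddddd
dddAdd
ddAddA
dAAddd
gen 6: dAdddd
dddddd
dddddd
dddddd
dAAAdd
dAAddd
gen 7: dAAddd
dddddd
dddddd
ddAddd
dAdAdd
AddAdd
gen 8: dAAddd
dddddd
dddddd
ddAddd
dAdAdd
AddAdd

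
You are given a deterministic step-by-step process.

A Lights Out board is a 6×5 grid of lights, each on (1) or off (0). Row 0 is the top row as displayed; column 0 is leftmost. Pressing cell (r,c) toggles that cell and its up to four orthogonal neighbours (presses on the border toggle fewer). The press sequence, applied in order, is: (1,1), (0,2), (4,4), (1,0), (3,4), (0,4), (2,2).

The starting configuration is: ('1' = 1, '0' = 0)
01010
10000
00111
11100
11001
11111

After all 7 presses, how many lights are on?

step 0: 01010
10000
00111
11100
11001
11111
step 1: 00010
01100
01111
11100
11001
11111
step 2: 01100
01000
01111
11100
11001
11111
step 3: 01100
01000
01111
11101
11010
11110
step 4: 11100
10000
11111
11101
11010
11110
step 5: 11100
10000
11110
11110
11011
11110
step 6: 11111
10001
11110
11110
11011
11110
step 7: 11111
10101
10000
11010
11011
11110

20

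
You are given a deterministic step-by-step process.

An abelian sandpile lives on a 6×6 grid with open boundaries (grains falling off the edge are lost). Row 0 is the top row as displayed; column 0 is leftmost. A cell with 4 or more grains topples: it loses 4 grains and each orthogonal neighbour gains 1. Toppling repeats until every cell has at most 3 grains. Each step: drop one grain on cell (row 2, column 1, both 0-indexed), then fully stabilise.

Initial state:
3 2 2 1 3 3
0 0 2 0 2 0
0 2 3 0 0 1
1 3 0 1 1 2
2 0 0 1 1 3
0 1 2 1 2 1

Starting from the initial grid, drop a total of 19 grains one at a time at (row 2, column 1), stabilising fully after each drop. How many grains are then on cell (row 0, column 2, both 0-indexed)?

k=0  3 2 2 1 3 3
0 0 2 0 2 0
0 2 3 0 0 1
1 3 0 1 1 2
2 0 0 1 1 3
0 1 2 1 2 1
k=1  3 2 2 1 3 3
0 0 2 0 2 0
0 3 3 0 0 1
1 3 0 1 1 2
2 0 0 1 1 3
0 1 2 1 2 1
k=2  3 2 2 1 3 3
0 1 3 0 2 0
1 2 0 1 0 1
2 0 2 1 1 2
2 1 0 1 1 3
0 1 2 1 2 1
k=3  3 2 2 1 3 3
0 1 3 0 2 0
1 3 0 1 0 1
2 0 2 1 1 2
2 1 0 1 1 3
0 1 2 1 2 1
k=4  3 2 2 1 3 3
0 2 3 0 2 0
2 0 1 1 0 1
2 1 2 1 1 2
2 1 0 1 1 3
0 1 2 1 2 1
k=5  3 2 2 1 3 3
0 2 3 0 2 0
2 1 1 1 0 1
2 1 2 1 1 2
2 1 0 1 1 3
0 1 2 1 2 1
k=6  3 2 2 1 3 3
0 2 3 0 2 0
2 2 1 1 0 1
2 1 2 1 1 2
2 1 0 1 1 3
0 1 2 1 2 1
k=7  3 2 2 1 3 3
0 2 3 0 2 0
2 3 1 1 0 1
2 1 2 1 1 2
2 1 0 1 1 3
0 1 2 1 2 1
k=8  3 2 2 1 3 3
0 3 3 0 2 0
3 0 2 1 0 1
2 2 2 1 1 2
2 1 0 1 1 3
0 1 2 1 2 1
k=9  3 2 2 1 3 3
0 3 3 0 2 0
3 1 2 1 0 1
2 2 2 1 1 2
2 1 0 1 1 3
0 1 2 1 2 1
k=10  3 2 2 1 3 3
0 3 3 0 2 0
3 2 2 1 0 1
2 2 2 1 1 2
2 1 0 1 1 3
0 1 2 1 2 1
k=11  3 2 2 1 3 3
0 3 3 0 2 0
3 3 2 1 0 1
2 2 2 1 1 2
2 1 0 1 1 3
0 1 2 1 2 1
k=12  3 3 3 1 3 3
2 1 1 1 2 0
0 3 0 2 0 1
3 3 3 1 1 2
2 1 0 1 1 3
0 1 2 1 2 1
k=13  3 3 3 1 3 3
2 2 1 1 2 0
2 1 2 2 0 1
0 2 0 2 1 2
3 2 1 1 1 3
0 1 2 1 2 1
k=14  3 3 3 1 3 3
2 2 1 1 2 0
2 2 2 2 0 1
0 2 0 2 1 2
3 2 1 1 1 3
0 1 2 1 2 1
k=15  3 3 3 1 3 3
2 2 1 1 2 0
2 3 2 2 0 1
0 2 0 2 1 2
3 2 1 1 1 3
0 1 2 1 2 1
k=16  3 3 3 1 3 3
2 3 1 1 2 0
3 0 3 2 0 1
0 3 0 2 1 2
3 2 1 1 1 3
0 1 2 1 2 1
k=17  3 3 3 1 3 3
2 3 1 1 2 0
3 1 3 2 0 1
0 3 0 2 1 2
3 2 1 1 1 3
0 1 2 1 2 1
k=18  3 3 3 1 3 3
2 3 1 1 2 0
3 2 3 2 0 1
0 3 0 2 1 2
3 2 1 1 1 3
0 1 2 1 2 1
k=19  3 3 3 1 3 3
2 3 1 1 2 0
3 3 3 2 0 1
0 3 0 2 1 2
3 2 1 1 1 3
0 1 2 1 2 1

3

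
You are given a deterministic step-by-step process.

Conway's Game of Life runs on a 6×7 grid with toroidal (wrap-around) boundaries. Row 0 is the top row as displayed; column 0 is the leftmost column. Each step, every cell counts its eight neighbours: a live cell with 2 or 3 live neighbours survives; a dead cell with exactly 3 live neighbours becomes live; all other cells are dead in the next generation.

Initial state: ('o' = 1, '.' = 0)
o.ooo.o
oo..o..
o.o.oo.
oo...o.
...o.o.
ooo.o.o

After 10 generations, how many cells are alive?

gen 0: o.ooo.o
oo..o..
o.o.oo.
oo...o.
...o.o.
ooo.o.o
gen 1: ....o..
.......
..oooo.
oooo.o.
...o.o.
.......
gen 2: .......
.....o.
.....oo
.o...o.
.o.o..o
....o..
gen 3: .......
.....oo
....ooo
..o.oo.
o.o.oo.
.......
gen 4: .......
....o.o
...o...
.o.....
.o..ooo
.......
gen 5: .......
.......
.......
o.o.oo.
o....o.
.....o.
gen 6: .......
.......
.......
.o..oo.
.o...o.
......o
gen 7: .......
.......
.......
....oo.
o...ooo
.......
gen 8: .......
.......
.......
....o..
....o.o
.....oo
gen 9: .......
.......
.......
.....o.
....o.o
.....oo
gen 10: .......
.......
.......
.....o.
....o.o
.....oo

5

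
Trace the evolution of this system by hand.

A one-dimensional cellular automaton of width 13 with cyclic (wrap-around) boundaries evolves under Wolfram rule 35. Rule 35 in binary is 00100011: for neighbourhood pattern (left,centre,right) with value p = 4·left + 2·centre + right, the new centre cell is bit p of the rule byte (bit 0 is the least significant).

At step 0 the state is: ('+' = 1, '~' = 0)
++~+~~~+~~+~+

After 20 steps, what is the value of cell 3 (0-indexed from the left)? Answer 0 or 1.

t=0: ++~+~~~+~~+~+
t=1: ~~+~~++~~+~+~
t=2: ++~~+~~~+~+~~
t=3: ~~~+~~++~+~~+
t=4: ~++~~+~~+~~+~
t=5: +~~~+~~+~~+~~
t=6: ~~++~~+~~+~~+
t=7: ~+~~~+~~+~~+~
t=8: +~~++~~+~~+~~
t=9: ~~+~~~+~~+~~+
t=10: ~+~~++~~+~~+~
t=11: +~~+~~~+~~+~~
t=12: ~~+~~++~~+~~+
t=13: ~+~~+~~~+~~+~
t=14: +~~+~~++~~+~~
t=15: ~~+~~+~~~+~~+
t=16: ~+~~+~~++~~+~
t=17: +~~+~~+~~~+~~
t=18: ~~+~~+~~++~~+
t=19: ~+~~+~~+~~~+~
t=20: +~~+~~+~~++~~

1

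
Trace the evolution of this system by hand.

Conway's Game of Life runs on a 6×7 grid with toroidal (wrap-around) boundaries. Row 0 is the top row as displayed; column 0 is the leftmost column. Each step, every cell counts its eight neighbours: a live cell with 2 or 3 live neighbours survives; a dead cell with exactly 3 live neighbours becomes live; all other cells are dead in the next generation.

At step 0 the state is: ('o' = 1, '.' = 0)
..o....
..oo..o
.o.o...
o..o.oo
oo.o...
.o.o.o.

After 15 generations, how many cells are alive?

k=0  ..o....
..oo..o
.o.o...
o..o.oo
oo.o...
.o.o.o.
k=1  .o..o..
.o.o...
.o.o.o.
...o..o
.o.o.o.
oo.oo..
k=2  .o..o..
oo.o...
o..o...
o..o.oo
.o.o.oo
oo.o.o.
k=3  ...oo.o
oo.oo..
...o...
.o.o.o.
.o.o...
.o.o.o.
k=4  .o....o
o....o.
oo.o...
...o...
oo.o...
o..o.o.
k=5  .o..oo.
..o....
ooo.o.o
...oo..
oo.o..o
....o..
k=6  ...ooo.
..o.o.o
ooo.oo.
....o..
o.oo.o.
.oooo.o
k=7  oo....o
o.o...o
ooo.o.o
o......
o....oo
oo....o
k=8  ..o..o.
..oo...
..oo.o.
.......
.....o.
.......
k=9  ..oo...
.o.....
..ooo..
....o..
.......
.......
k=10  ..o....
.o..o..
..ooo..
....o..
.......
.......
k=11  .......
.o..o..
..o.oo.
....o..
.......
.......
k=12  .......
...ooo.
....oo.
...ooo.
.......
.......
k=13  ....o..
...o.o.
......o
...o.o.
....o..
.......
k=14  ....o..
....oo.
.....oo
....oo.
....o..
.......
k=15  ....oo.
....o.o
......o
....o.o
....oo.
.......

9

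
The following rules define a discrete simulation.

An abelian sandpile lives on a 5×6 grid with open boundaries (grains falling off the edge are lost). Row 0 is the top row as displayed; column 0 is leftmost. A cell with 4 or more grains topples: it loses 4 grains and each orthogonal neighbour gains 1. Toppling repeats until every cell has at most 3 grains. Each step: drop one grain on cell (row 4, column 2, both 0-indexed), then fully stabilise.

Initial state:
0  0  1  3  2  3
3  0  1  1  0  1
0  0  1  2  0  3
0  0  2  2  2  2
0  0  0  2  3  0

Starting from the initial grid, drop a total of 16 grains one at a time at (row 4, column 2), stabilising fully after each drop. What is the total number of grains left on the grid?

step 0: 0  0  1  3  2  3
3  0  1  1  0  1
0  0  1  2  0  3
0  0  2  2  2  2
0  0  0  2  3  0
step 1: 0  0  1  3  2  3
3  0  1  1  0  1
0  0  1  2  0  3
0  0  2  2  2  2
0  0  1  2  3  0
step 2: 0  0  1  3  2  3
3  0  1  1  0  1
0  0  1  2  0  3
0  0  2  2  2  2
0  0  2  2  3  0
step 3: 0  0  1  3  2  3
3  0  1  1  0  1
0  0  1  2  0  3
0  0  2  2  2  2
0  0  3  2  3  0
step 4: 0  0  1  3  2  3
3  0  1  1  0  1
0  0  1  2  0  3
0  0  3  2  2  2
0  1  0  3  3  0
step 5: 0  0  1  3  2  3
3  0  1  1  0  1
0  0  1  2  0  3
0  0  3  2  2  2
0  1  1  3  3  0
step 6: 0  0  1  3  2  3
3  0  1  1  0  1
0  0  1  2  0  3
0  0  3  2  2  2
0  1  2  3  3  0
step 7: 0  0  1  3  2  3
3  0  1  1  0  1
0  0  1  2  0  3
0  0  3  2  2  2
0  1  3  3  3  0
step 8: 0  0  1  3  2  3
3  0  1  1  0  1
0  0  2  3  1  3
0  1  1  1  0  3
0  2  2  2  1  1
step 9: 0  0  1  3  2  3
3  0  1  1  0  1
0  0  2  3  1  3
0  1  1  1  0  3
0  2  3  2  1  1
step 10: 0  0  1  3  2  3
3  0  1  1  0  1
0  0  2  3  1  3
0  1  2  1  0  3
0  3  0  3  1  1
step 11: 0  0  1  3  2  3
3  0  1  1  0  1
0  0  2  3  1  3
0  1  2  1  0  3
0  3  1  3  1  1
step 12: 0  0  1  3  2  3
3  0  1  1  0  1
0  0  2  3  1  3
0  1  2  1  0  3
0  3  2  3  1  1
step 13: 0  0  1  3  2  3
3  0  1  1  0  1
0  0  2  3  1  3
0  1  2  1  0  3
0  3  3  3  1  1
step 14: 0  0  1  3  2  3
3  0  1  1  0  1
0  0  2  3  1  3
0  2  3  2  0  3
1  0  2  0  2  1
step 15: 0  0  1  3  2  3
3  0  1  1  0  1
0  0  2  3  1  3
0  2  3  2  0  3
1  0  3  0  2  1
step 16: 0  0  1  3  2  3
3  0  1  1  0  1
0  0  3  3  1  3
0  3  0  3  0  3
1  1  1  1  2  1

41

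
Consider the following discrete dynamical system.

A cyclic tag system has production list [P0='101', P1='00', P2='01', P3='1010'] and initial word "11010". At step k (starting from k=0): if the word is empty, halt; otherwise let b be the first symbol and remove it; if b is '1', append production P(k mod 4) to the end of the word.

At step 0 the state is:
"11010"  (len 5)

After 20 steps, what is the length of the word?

0) "11010"  (len 5)
1) "1010101"  (len 7)
2) "01010100"  (len 8)
3) "1010100"  (len 7)
4) "0101001010"  (len 10)
5) "101001010"  (len 9)
6) "0100101000"  (len 10)
7) "100101000"  (len 9)
8) "001010001010"  (len 12)
9) "01010001010"  (len 11)
10) "1010001010"  (len 10)
11) "01000101001"  (len 11)
12) "1000101001"  (len 10)
13) "000101001101"  (len 12)
14) "00101001101"  (len 11)
15) "0101001101"  (len 10)
16) "101001101"  (len 9)
17) "01001101101"  (len 11)
18) "1001101101"  (len 10)
19) "00110110101"  (len 11)
20) "0110110101"  (len 10)

10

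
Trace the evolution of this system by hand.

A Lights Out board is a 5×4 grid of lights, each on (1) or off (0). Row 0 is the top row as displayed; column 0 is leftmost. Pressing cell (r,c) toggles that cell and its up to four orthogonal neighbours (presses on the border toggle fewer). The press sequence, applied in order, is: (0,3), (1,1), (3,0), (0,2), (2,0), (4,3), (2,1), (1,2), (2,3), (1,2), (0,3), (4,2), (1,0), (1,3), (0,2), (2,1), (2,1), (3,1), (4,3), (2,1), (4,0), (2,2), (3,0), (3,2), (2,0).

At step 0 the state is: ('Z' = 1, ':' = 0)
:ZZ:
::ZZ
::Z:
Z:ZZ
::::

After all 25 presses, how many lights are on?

13

k=0  :ZZ:
::ZZ
::Z:
Z:ZZ
::::
k=1  :Z:Z
::Z:
::Z:
Z:ZZ
::::
k=2  :::Z
ZZ::
:ZZ:
Z:ZZ
::::
k=3  :::Z
ZZ::
ZZZ:
:ZZZ
Z:::
k=4  :ZZ:
ZZZ:
ZZZ:
:ZZZ
Z:::
k=5  :ZZ:
:ZZ:
::Z:
ZZZZ
Z:::
k=6  :ZZ:
:ZZ:
::Z:
ZZZ:
Z:ZZ
k=7  :ZZ:
::Z:
ZZ::
Z:Z:
Z:ZZ
k=8  :Z::
:Z:Z
ZZZ:
Z:Z:
Z:ZZ
k=9  :Z::
:Z::
ZZ:Z
Z:ZZ
Z:ZZ
k=10  :ZZ:
::ZZ
ZZZZ
Z:ZZ
Z:ZZ
k=11  :Z:Z
::Z:
ZZZZ
Z:ZZ
Z:ZZ
k=12  :Z:Z
::Z:
ZZZZ
Z::Z
ZZ::
k=13  ZZ:Z
ZZZ:
:ZZZ
Z::Z
ZZ::
k=14  ZZ::
ZZ:Z
:ZZ:
Z::Z
ZZ::
k=15  Z:ZZ
ZZZZ
:ZZ:
Z::Z
ZZ::
k=16  Z:ZZ
Z:ZZ
Z:::
ZZ:Z
ZZ::
k=17  Z:ZZ
ZZZZ
:ZZ:
Z::Z
ZZ::
k=18  Z:ZZ
ZZZZ
::Z:
:ZZZ
Z:::
k=19  Z:ZZ
ZZZZ
::Z:
:ZZ:
Z:ZZ
k=20  Z:ZZ
Z:ZZ
ZZ::
::Z:
Z:ZZ
k=21  Z:ZZ
Z:ZZ
ZZ::
Z:Z:
:ZZZ
k=22  Z:ZZ
Z::Z
Z:ZZ
Z:::
:ZZZ
k=23  Z:ZZ
Z::Z
::ZZ
:Z::
ZZZZ
k=24  Z:ZZ
Z::Z
:::Z
::ZZ
ZZ:Z
k=25  Z:ZZ
:::Z
ZZ:Z
Z:ZZ
ZZ:Z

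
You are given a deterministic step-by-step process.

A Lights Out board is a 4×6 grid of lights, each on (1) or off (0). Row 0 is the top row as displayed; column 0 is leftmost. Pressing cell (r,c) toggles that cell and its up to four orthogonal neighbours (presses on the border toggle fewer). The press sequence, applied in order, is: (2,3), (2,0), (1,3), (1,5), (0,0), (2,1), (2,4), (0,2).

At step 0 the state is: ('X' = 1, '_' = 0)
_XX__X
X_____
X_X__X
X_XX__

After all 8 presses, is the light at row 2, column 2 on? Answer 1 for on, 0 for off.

t=0: _XX__X
X_____
X_X__X
X_XX__
t=1: _XX__X
X__X__
X__XXX
X_X___
t=2: _XX__X
___X__
_X_XXX
__X___
t=3: _XXX_X
__X_X_
_X__XX
__X___
t=4: _XXX__
__X__X
_X__X_
__X___
t=5: X_XX__
X_X__X
_X__X_
__X___
t=6: X_XX__
XXX__X
X_X_X_
_XX___
t=7: X_XX__
XXX_XX
X_XX_X
_XX_X_
t=8: XX____
XX__XX
X_XX_X
_XX_X_

1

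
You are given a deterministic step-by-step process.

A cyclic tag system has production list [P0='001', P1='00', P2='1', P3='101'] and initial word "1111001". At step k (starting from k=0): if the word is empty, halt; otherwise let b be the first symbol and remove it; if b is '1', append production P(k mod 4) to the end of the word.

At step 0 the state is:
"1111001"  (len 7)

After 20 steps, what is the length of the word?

10

t=0: "1111001"  (len 7)
t=1: "111001001"  (len 9)
t=2: "1100100100"  (len 10)
t=3: "1001001001"  (len 10)
t=4: "001001001101"  (len 12)
t=5: "01001001101"  (len 11)
t=6: "1001001101"  (len 10)
t=7: "0010011011"  (len 10)
t=8: "010011011"  (len 9)
t=9: "10011011"  (len 8)
t=10: "001101100"  (len 9)
t=11: "01101100"  (len 8)
t=12: "1101100"  (len 7)
t=13: "101100001"  (len 9)
t=14: "0110000100"  (len 10)
t=15: "110000100"  (len 9)
t=16: "10000100101"  (len 11)
t=17: "0000100101001"  (len 13)
t=18: "000100101001"  (len 12)
t=19: "00100101001"  (len 11)
t=20: "0100101001"  (len 10)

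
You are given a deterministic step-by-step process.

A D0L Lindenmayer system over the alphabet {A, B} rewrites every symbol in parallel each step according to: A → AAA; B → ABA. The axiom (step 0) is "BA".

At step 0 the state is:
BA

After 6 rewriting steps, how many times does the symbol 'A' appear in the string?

1457

[0] BA
[1] ABAAAA
[2] AAAABAAAAAAAAAAAAA
[3] AAAAAAAAAAAAABAAAAAAAAAAAAAAAAAAAAAAAAAAAAAAAAAAAAAAAA
[4] AAAAAAAAAAAAAAAAAAAAAAAAAAAAAAAAAAAAAAAABAAAAAAAAAAAAAAAAA…AAAAAAAAAAAAAAAAAAAAAAAAAAAAAAAAAAAAAAAAAAAAAAAAAAAAAAAAAA  (len 162)
[5] AAAAAAAAAAAAAAAAAAAAAAAAAAAAAAAAAAAAAAAAAAAAAAAAAAAAAAAAAA…AAAAAAAAAAAAAAAAAAAAAAAAAAAAAAAAAAAAAAAAAAAAAAAAAAAAAAAAAA  (len 486)
[6] AAAAAAAAAAAAAAAAAAAAAAAAAAAAAAAAAAAAAAAAAAAAAAAAAAAAAAAAAA…AAAAAAAAAAAAAAAAAAAAAAAAAAAAAAAAAAAAAAAAAAAAAAAAAAAAAAAAAA  (len 1458)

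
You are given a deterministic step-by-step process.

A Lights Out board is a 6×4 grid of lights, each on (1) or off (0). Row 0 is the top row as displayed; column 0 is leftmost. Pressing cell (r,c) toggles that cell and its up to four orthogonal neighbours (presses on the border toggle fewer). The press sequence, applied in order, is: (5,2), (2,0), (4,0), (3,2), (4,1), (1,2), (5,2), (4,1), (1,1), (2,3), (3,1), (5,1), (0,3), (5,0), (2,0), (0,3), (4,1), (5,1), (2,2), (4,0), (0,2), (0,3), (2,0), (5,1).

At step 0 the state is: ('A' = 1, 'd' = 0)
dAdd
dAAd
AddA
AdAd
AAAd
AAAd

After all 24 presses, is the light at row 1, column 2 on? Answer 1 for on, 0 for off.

0) dAdd
dAAd
AddA
AdAd
AAAd
AAAd
1) dAdd
dAAd
AddA
AdAd
AAdd
AddA
2) dAdd
AAAd
dAdA
ddAd
AAdd
AddA
3) dAdd
AAAd
dAdA
AdAd
dddd
dddA
4) dAdd
AAAd
dAAA
AAdA
ddAd
dddA
5) dAdd
AAAd
dAAA
AddA
AAdd
dAdA
6) dAAd
AddA
dAdA
AddA
AAdd
dAdA
7) dAAd
AddA
dAdA
AddA
AAAd
ddAd
8) dAAd
AddA
dAdA
AAdA
dddd
dAAd
9) ddAd
dAAA
dddA
AAdA
dddd
dAAd
10) ddAd
dAAd
ddAd
AAdd
dddd
dAAd
11) ddAd
dAAd
dAAd
ddAd
dAdd
dAAd
12) ddAd
dAAd
dAAd
ddAd
dddd
Addd
13) dddA
dAAA
dAAd
ddAd
dddd
Addd
14) dddA
dAAA
dAAd
ddAd
Addd
dAdd
15) dddA
AAAA
AdAd
AdAd
Addd
dAdd
16) ddAd
AAAd
AdAd
AdAd
Addd
dAdd
17) ddAd
AAAd
AdAd
AAAd
dAAd
dddd
18) ddAd
AAAd
AdAd
AAAd
ddAd
AAAd
19) ddAd
AAdd
AAdA
AAdd
ddAd
AAAd
20) ddAd
AAdd
AAdA
dAdd
AAAd
dAAd
21) dAdA
AAAd
AAdA
dAdd
AAAd
dAAd
22) dAAd
AAAA
AAdA
dAdd
AAAd
dAAd
23) dAAd
dAAA
dddA
AAdd
AAAd
dAAd
24) dAAd
dAAA
dddA
AAdd
AdAd
Addd

1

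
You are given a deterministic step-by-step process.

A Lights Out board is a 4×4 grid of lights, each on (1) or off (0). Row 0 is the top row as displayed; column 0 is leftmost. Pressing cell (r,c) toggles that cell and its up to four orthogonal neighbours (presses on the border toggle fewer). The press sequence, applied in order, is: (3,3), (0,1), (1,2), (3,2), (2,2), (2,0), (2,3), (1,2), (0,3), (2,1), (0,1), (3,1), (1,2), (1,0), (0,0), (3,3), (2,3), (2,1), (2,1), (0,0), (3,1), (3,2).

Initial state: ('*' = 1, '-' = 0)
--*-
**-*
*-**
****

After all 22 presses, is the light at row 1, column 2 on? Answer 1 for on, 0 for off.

[0] --*-
**-*
*-**
****
[1] --*-
**-*
*-*-
**--
[2] **--
*--*
*-*-
**--
[3] ***-
***-
*---
**--
[4] ***-
***-
*-*-
*-**
[5] ***-
**--
**-*
*--*
[6] ***-
-*--
---*
---*
[7] ***-
-*-*
--*-
----
[8] **--
--*-
----
----
[9] ****
--**
----
----
[10] ****
-***
***-
-*--
[11] ---*
--**
***-
-*--
[12] ---*
--**
*-*-
*-*-
[13] --**
-*--
*---
*-*-
[14] *-**
*---
----
*-*-
[15] -***
----
----
*-*-
[16] -***
----
---*
*--*
[17] -***
---*
--*-
*---
[18] -***
-*-*
**--
**--
[19] -***
---*
--*-
*---
[20] *-**
*--*
--*-
*---
[21] *-**
*--*
-**-
-**-
[22] *-**
*--*
-*--
---*

0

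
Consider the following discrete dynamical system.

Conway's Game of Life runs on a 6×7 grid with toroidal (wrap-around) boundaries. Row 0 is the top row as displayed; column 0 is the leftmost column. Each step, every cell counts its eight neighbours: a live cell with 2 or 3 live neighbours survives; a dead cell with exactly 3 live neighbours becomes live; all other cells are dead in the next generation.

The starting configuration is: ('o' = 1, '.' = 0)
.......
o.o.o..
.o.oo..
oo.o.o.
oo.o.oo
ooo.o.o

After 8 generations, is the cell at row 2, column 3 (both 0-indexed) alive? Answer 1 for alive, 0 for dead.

t=0: .......
o.o.o..
.o.oo..
oo.o.o.
oo.o.oo
ooo.o.o
t=1: ..o..oo
.oo.o..
.....oo
...o.o.
...o...
..ooo..
t=2: .....o.
ooooo..
..oo.oo
.....oo
.......
..o.oo.
t=3: .....oo
oo.....
.......
....ooo
....o.o
....oo.
t=4: o...ooo
o.....o
o....oo
....o.o
...o..o
....o..
t=5: o...o..
.o..o..
.......
....o..
...oo..
o..oo..
t=6: oo..oo.
.......
.......
...oo..
.....o.
.....o.
t=7: ....ooo
.......
.......
....o..
.....o.
.....o.
t=8: ....ooo
.....o.
.......
.......
....oo.
.......

0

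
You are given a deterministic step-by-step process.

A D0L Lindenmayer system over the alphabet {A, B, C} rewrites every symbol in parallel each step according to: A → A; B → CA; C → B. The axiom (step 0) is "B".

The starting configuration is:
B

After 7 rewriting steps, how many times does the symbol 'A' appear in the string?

gen 0: B
gen 1: CA
gen 2: BA
gen 3: CAA
gen 4: BAA
gen 5: CAAA
gen 6: BAAA
gen 7: CAAAA

4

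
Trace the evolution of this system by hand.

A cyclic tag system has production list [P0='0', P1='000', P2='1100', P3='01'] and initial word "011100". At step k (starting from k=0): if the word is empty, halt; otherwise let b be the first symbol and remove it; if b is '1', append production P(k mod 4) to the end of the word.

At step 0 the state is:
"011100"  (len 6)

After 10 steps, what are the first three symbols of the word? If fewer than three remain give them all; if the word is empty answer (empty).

100

[0] "011100"  (len 6)
[1] "11100"  (len 5)
[2] "1100000"  (len 7)
[3] "1000001100"  (len 10)
[4] "00000110001"  (len 11)
[5] "0000110001"  (len 10)
[6] "000110001"  (len 9)
[7] "00110001"  (len 8)
[8] "0110001"  (len 7)
[9] "110001"  (len 6)
[10] "10001000"  (len 8)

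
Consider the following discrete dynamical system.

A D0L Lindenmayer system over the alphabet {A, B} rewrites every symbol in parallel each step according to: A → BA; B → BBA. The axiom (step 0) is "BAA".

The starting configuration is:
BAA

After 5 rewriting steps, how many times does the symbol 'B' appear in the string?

199

[0] BAA
[1] BBABABA
[2] BBABBABABBABABBABA
[3] BBABBABABBABBABABBABABBABBABABBABABBABBABABBABA
[4] BBABBABABBABBABABBABABBABBABABBABBABABBABABBABBABABBABABBA…ABBABABBABABBABBABABBABABBABBABABBABBABABBABABBABBABABBABA  (len 123)
[5] BBABBABABBABBABABBABABBABBABABBABBABABBABABBABBABABBABABBA…ABBABABBABABBABBABABBABABBABBABABBABBABABBABABBABBABABBABA  (len 322)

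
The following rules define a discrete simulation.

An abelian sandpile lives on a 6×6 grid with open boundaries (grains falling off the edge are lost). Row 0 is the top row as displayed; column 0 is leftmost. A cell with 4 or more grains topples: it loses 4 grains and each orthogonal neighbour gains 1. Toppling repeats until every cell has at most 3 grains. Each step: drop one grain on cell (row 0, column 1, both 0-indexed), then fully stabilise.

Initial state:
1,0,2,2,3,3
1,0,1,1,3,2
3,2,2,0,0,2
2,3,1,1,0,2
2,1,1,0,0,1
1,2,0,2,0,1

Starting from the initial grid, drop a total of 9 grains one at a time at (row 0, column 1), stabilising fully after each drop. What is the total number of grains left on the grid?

t=0: 1,0,2,2,3,3
1,0,1,1,3,2
3,2,2,0,0,2
2,3,1,1,0,2
2,1,1,0,0,1
1,2,0,2,0,1
t=1: 1,1,2,2,3,3
1,0,1,1,3,2
3,2,2,0,0,2
2,3,1,1,0,2
2,1,1,0,0,1
1,2,0,2,0,1
t=2: 1,2,2,2,3,3
1,0,1,1,3,2
3,2,2,0,0,2
2,3,1,1,0,2
2,1,1,0,0,1
1,2,0,2,0,1
t=3: 1,3,2,2,3,3
1,0,1,1,3,2
3,2,2,0,0,2
2,3,1,1,0,2
2,1,1,0,0,1
1,2,0,2,0,1
t=4: 2,0,3,2,3,3
1,1,1,1,3,2
3,2,2,0,0,2
2,3,1,1,0,2
2,1,1,0,0,1
1,2,0,2,0,1
t=5: 2,1,3,2,3,3
1,1,1,1,3,2
3,2,2,0,0,2
2,3,1,1,0,2
2,1,1,0,0,1
1,2,0,2,0,1
t=6: 2,2,3,2,3,3
1,1,1,1,3,2
3,2,2,0,0,2
2,3,1,1,0,2
2,1,1,0,0,1
1,2,0,2,0,1
t=7: 2,3,3,2,3,3
1,1,1,1,3,2
3,2,2,0,0,2
2,3,1,1,0,2
2,1,1,0,0,1
1,2,0,2,0,1
t=8: 3,1,0,3,3,3
1,2,2,1,3,2
3,2,2,0,0,2
2,3,1,1,0,2
2,1,1,0,0,1
1,2,0,2,0,1
t=9: 3,2,0,3,3,3
1,2,2,1,3,2
3,2,2,0,0,2
2,3,1,1,0,2
2,1,1,0,0,1
1,2,0,2,0,1

54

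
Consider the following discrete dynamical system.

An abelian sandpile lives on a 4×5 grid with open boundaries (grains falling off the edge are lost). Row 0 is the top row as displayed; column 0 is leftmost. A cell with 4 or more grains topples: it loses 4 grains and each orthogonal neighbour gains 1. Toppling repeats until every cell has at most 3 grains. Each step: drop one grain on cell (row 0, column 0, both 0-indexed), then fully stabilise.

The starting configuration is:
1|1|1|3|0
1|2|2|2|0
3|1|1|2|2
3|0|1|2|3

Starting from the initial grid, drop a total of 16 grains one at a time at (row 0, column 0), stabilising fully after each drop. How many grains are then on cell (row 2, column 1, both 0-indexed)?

k=0  1|1|1|3|0
1|2|2|2|0
3|1|1|2|2
3|0|1|2|3
k=1  2|1|1|3|0
1|2|2|2|0
3|1|1|2|2
3|0|1|2|3
k=2  3|1|1|3|0
1|2|2|2|0
3|1|1|2|2
3|0|1|2|3
k=3  0|2|1|3|0
2|2|2|2|0
3|1|1|2|2
3|0|1|2|3
k=4  1|2|1|3|0
2|2|2|2|0
3|1|1|2|2
3|0|1|2|3
k=5  2|2|1|3|0
2|2|2|2|0
3|1|1|2|2
3|0|1|2|3
k=6  3|2|1|3|0
2|2|2|2|0
3|1|1|2|2
3|0|1|2|3
k=7  0|3|1|3|0
3|2|2|2|0
3|1|1|2|2
3|0|1|2|3
k=8  1|3|1|3|0
3|2|2|2|0
3|1|1|2|2
3|0|1|2|3
k=9  2|3|1|3|0
3|2|2|2|0
3|1|1|2|2
3|0|1|2|3
k=10  3|3|1|3|0
3|2|2|2|0
3|1|1|2|2
3|0|1|2|3
k=11  2|1|2|3|0
2|0|3|2|0
1|3|1|2|2
0|1|1|2|3
k=12  3|1|2|3|0
2|0|3|2|0
1|3|1|2|2
0|1|1|2|3
k=13  0|2|2|3|0
3|0|3|2|0
1|3|1|2|2
0|1|1|2|3
k=14  1|2|2|3|0
3|0|3|2|0
1|3|1|2|2
0|1|1|2|3
k=15  2|2|2|3|0
3|0|3|2|0
1|3|1|2|2
0|1|1|2|3
k=16  3|2|2|3|0
3|0|3|2|0
1|3|1|2|2
0|1|1|2|3

3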